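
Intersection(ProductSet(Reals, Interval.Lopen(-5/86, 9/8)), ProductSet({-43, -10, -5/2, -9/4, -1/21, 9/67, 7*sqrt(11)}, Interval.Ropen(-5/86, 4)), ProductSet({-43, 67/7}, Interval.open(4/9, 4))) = ProductSet({-43}, Interval.Lopen(4/9, 9/8))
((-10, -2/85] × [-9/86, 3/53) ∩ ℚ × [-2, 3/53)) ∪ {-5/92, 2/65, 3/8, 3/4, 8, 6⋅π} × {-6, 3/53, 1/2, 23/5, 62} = ((ℚ ∩ (-10, -2/85]) × [-9/86, 3/53)) ∪ ({-5/92, 2/65, 3/8, 3/4, 8, 6⋅π} × {-6, 3/53, 1/2, 23/5, 62})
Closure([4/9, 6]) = [4/9, 6]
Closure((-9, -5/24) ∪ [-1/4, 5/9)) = [-9, 5/9]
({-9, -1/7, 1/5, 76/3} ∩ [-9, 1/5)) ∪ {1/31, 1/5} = {-9, -1/7, 1/31, 1/5}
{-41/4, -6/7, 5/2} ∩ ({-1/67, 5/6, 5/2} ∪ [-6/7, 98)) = {-6/7, 5/2}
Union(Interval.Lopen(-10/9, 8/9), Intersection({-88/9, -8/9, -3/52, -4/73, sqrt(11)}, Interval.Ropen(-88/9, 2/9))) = Union({-88/9}, Interval.Lopen(-10/9, 8/9))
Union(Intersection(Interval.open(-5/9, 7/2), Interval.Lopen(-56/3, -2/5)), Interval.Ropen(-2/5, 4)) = Interval.open(-5/9, 4)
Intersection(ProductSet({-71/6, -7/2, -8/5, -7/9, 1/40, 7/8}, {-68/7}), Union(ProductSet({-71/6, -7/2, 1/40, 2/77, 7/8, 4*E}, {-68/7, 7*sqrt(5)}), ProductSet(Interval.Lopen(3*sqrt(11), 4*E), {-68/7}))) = ProductSet({-71/6, -7/2, 1/40, 7/8}, {-68/7})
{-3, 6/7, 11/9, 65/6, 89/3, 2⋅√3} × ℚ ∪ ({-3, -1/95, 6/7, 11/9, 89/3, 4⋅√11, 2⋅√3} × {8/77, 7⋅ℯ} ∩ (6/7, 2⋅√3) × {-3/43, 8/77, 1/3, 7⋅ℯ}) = ({11/9} × {8/77, 7⋅ℯ}) ∪ ({-3, 6/7, 11/9, 65/6, 89/3, 2⋅√3} × ℚ)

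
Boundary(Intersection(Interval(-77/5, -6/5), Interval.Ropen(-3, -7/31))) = {-3, -6/5}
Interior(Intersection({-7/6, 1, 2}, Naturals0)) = EmptySet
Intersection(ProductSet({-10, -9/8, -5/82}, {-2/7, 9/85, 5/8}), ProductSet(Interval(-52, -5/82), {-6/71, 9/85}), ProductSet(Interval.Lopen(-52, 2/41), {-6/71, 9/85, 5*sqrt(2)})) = ProductSet({-10, -9/8, -5/82}, {9/85})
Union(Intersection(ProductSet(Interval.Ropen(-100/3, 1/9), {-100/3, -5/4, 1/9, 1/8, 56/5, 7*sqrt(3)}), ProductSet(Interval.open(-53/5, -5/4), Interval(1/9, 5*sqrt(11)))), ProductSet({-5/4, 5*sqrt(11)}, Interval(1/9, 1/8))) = Union(ProductSet({-5/4, 5*sqrt(11)}, Interval(1/9, 1/8)), ProductSet(Interval.open(-53/5, -5/4), {1/9, 1/8, 56/5, 7*sqrt(3)}))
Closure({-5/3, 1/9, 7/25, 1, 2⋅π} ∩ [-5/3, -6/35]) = {-5/3}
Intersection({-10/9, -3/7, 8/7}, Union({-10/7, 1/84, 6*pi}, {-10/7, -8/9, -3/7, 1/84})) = {-3/7}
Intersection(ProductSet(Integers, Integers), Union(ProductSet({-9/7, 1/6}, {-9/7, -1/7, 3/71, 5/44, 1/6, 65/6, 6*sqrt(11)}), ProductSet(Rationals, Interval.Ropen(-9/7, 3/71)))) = ProductSet(Integers, Range(-1, 1, 1))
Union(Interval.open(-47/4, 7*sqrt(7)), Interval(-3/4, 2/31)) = Interval.open(-47/4, 7*sqrt(7))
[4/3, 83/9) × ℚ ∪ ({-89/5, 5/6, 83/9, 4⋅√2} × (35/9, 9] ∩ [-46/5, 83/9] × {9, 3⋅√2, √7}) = ([4/3, 83/9) × ℚ) ∪ ({5/6, 83/9, 4⋅√2} × {9, 3⋅√2})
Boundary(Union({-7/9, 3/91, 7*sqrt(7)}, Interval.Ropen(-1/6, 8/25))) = {-7/9, -1/6, 8/25, 7*sqrt(7)}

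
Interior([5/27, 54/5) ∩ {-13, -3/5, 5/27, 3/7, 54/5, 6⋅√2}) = ∅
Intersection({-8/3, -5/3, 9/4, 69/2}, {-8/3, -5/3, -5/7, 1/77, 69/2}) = {-8/3, -5/3, 69/2}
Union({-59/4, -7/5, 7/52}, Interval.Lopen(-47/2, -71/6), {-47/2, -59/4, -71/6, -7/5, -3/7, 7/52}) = Union({-7/5, -3/7, 7/52}, Interval(-47/2, -71/6))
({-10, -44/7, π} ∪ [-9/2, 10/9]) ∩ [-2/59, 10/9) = [-2/59, 10/9)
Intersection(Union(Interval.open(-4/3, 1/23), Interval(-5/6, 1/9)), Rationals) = Intersection(Interval.Lopen(-4/3, 1/9), Rationals)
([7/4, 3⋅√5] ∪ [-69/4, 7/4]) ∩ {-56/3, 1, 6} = {1, 6}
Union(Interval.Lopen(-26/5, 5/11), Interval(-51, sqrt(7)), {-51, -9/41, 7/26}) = Interval(-51, sqrt(7))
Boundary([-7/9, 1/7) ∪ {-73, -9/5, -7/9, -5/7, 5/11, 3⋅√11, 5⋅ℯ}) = {-73, -9/5, -7/9, 1/7, 5/11, 3⋅√11, 5⋅ℯ}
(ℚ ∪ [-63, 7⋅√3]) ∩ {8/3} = {8/3}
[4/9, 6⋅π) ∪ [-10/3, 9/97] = [-10/3, 9/97] ∪ [4/9, 6⋅π)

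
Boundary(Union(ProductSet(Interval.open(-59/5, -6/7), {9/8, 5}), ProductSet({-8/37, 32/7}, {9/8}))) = Union(ProductSet({-8/37, 32/7}, {9/8}), ProductSet(Interval(-59/5, -6/7), {9/8, 5}))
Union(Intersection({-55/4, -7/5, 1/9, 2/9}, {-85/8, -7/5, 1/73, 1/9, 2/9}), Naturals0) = Union({-7/5, 1/9, 2/9}, Naturals0)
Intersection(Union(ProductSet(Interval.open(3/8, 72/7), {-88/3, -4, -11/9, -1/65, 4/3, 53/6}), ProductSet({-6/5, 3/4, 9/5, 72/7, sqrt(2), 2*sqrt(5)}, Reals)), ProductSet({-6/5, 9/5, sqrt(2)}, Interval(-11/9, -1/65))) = ProductSet({-6/5, 9/5, sqrt(2)}, Interval(-11/9, -1/65))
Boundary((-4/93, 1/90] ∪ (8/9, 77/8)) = {-4/93, 1/90, 8/9, 77/8}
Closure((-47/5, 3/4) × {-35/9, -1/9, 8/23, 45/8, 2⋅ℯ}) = [-47/5, 3/4] × {-35/9, -1/9, 8/23, 45/8, 2⋅ℯ}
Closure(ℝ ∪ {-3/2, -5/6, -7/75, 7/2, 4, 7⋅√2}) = ℝ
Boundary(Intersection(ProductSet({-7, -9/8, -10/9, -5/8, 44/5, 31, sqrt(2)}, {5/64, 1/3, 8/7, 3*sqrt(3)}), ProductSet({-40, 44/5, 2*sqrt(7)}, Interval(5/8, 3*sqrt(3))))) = ProductSet({44/5}, {8/7, 3*sqrt(3)})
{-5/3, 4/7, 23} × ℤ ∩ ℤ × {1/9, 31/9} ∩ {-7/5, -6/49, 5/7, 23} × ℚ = ∅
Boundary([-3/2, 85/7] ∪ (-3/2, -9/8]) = {-3/2, 85/7}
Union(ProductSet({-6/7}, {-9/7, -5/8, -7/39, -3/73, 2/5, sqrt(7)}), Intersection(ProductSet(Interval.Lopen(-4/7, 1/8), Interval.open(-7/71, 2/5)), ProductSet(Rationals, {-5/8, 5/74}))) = Union(ProductSet({-6/7}, {-9/7, -5/8, -7/39, -3/73, 2/5, sqrt(7)}), ProductSet(Intersection(Interval.Lopen(-4/7, 1/8), Rationals), {5/74}))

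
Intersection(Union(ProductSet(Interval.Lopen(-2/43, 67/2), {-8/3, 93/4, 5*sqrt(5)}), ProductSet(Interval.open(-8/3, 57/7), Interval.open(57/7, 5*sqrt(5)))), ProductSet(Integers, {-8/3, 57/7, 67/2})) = ProductSet(Range(0, 34, 1), {-8/3})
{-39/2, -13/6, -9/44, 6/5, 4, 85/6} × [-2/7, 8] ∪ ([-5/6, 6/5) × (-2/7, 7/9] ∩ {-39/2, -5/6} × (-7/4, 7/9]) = ({-5/6} × (-2/7, 7/9]) ∪ ({-39/2, -13/6, -9/44, 6/5, 4, 85/6} × [-2/7, 8])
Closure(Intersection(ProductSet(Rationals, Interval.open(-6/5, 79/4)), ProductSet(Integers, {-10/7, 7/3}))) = ProductSet(Integers, {7/3})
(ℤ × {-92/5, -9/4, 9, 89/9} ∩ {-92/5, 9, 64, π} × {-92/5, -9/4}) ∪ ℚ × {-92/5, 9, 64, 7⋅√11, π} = ({9, 64} × {-92/5, -9/4}) ∪ (ℚ × {-92/5, 9, 64, 7⋅√11, π})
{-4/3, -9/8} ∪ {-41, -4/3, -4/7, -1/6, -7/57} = {-41, -4/3, -9/8, -4/7, -1/6, -7/57}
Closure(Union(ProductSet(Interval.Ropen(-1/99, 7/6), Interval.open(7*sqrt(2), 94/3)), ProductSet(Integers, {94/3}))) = Union(ProductSet({-1/99, 7/6}, Interval(7*sqrt(2), 94/3)), ProductSet(Integers, {94/3}), ProductSet(Interval(-1/99, 7/6), {94/3, 7*sqrt(2)}), ProductSet(Interval.Ropen(-1/99, 7/6), Interval.open(7*sqrt(2), 94/3)))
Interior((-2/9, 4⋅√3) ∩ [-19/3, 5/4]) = (-2/9, 5/4)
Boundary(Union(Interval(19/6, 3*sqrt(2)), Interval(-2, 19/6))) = {-2, 3*sqrt(2)}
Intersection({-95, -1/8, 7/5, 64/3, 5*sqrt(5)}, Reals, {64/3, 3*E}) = {64/3}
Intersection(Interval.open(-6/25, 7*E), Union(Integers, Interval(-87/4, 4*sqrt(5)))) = Union(Interval.Lopen(-6/25, 4*sqrt(5)), Range(0, 20, 1))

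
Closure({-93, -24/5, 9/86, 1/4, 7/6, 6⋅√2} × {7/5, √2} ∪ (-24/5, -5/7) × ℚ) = ([-24/5, -5/7] × ℝ) ∪ ({-93, -24/5, 9/86, 1/4, 7/6, 6⋅√2} × {7/5, √2})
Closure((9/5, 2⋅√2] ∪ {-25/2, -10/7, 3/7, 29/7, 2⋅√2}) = {-25/2, -10/7, 3/7, 29/7} ∪ [9/5, 2⋅√2]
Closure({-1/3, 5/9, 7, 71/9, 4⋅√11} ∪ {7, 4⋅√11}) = {-1/3, 5/9, 7, 71/9, 4⋅√11}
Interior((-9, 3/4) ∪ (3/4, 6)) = (-9, 3/4) ∪ (3/4, 6)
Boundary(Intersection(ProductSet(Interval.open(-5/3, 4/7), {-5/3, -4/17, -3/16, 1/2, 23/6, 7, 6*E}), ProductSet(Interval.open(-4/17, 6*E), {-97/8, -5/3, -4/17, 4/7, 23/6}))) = ProductSet(Interval(-4/17, 4/7), {-5/3, -4/17, 23/6})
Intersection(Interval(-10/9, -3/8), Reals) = Interval(-10/9, -3/8)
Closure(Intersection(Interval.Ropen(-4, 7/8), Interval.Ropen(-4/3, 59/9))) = Interval(-4/3, 7/8)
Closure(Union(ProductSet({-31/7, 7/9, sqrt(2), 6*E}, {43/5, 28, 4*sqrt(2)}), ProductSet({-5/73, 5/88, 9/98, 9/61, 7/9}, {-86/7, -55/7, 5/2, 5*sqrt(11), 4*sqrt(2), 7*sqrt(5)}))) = Union(ProductSet({-31/7, 7/9, sqrt(2), 6*E}, {43/5, 28, 4*sqrt(2)}), ProductSet({-5/73, 5/88, 9/98, 9/61, 7/9}, {-86/7, -55/7, 5/2, 5*sqrt(11), 4*sqrt(2), 7*sqrt(5)}))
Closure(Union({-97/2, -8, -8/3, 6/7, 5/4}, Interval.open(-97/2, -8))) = Union({-8/3, 6/7, 5/4}, Interval(-97/2, -8))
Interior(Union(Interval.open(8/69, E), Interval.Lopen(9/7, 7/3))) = Interval.open(8/69, E)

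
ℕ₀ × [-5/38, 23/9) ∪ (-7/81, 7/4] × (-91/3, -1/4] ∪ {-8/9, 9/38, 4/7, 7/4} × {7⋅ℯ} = (ℕ₀ × [-5/38, 23/9)) ∪ ({-8/9, 9/38, 4/7, 7/4} × {7⋅ℯ}) ∪ ((-7/81, 7/4] × (-91/3, -1/4])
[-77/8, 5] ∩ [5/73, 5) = [5/73, 5)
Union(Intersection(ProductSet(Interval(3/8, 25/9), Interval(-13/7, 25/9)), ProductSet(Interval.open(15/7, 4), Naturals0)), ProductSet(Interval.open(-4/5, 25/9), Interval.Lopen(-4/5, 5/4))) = Union(ProductSet(Interval.open(-4/5, 25/9), Interval.Lopen(-4/5, 5/4)), ProductSet(Interval.Lopen(15/7, 25/9), Range(0, 3, 1)))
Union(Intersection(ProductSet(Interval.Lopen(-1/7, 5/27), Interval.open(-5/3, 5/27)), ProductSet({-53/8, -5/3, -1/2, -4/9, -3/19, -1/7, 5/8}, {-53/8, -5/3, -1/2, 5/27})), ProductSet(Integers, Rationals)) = ProductSet(Integers, Rationals)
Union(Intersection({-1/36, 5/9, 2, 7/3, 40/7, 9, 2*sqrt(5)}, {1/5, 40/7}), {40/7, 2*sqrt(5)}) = {40/7, 2*sqrt(5)}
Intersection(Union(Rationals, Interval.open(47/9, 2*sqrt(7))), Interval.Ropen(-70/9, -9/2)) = Intersection(Interval.Ropen(-70/9, -9/2), Rationals)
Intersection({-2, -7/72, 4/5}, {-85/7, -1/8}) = EmptySet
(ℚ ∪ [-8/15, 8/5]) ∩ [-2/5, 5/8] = [-2/5, 5/8] ∪ (ℚ ∩ [-2/5, 5/8])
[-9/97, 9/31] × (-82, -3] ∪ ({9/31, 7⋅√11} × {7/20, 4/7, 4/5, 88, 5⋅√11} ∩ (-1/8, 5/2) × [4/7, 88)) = ({9/31} × {4/7, 4/5, 5⋅√11}) ∪ ([-9/97, 9/31] × (-82, -3])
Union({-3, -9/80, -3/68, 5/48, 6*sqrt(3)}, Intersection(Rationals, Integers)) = Union({-9/80, -3/68, 5/48, 6*sqrt(3)}, Integers)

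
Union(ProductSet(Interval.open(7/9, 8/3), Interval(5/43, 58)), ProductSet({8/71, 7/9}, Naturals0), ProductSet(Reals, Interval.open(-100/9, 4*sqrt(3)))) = Union(ProductSet({8/71, 7/9}, Naturals0), ProductSet(Interval.open(7/9, 8/3), Interval(5/43, 58)), ProductSet(Reals, Interval.open(-100/9, 4*sqrt(3))))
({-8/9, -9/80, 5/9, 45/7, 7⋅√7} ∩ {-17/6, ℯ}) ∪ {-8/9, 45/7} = {-8/9, 45/7}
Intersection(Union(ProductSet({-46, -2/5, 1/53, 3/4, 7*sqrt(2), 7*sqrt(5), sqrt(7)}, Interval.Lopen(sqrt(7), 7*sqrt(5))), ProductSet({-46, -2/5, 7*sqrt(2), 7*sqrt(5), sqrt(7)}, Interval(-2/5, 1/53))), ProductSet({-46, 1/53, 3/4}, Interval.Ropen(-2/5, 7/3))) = ProductSet({-46}, Interval(-2/5, 1/53))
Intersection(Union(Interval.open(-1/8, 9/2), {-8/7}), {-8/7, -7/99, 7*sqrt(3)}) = {-8/7, -7/99}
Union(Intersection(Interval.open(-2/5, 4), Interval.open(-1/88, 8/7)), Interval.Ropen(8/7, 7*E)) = Interval.open(-1/88, 7*E)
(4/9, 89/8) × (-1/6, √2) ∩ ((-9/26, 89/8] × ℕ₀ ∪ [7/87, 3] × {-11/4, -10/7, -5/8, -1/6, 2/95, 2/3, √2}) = ((4/9, 3] × {2/95, 2/3}) ∪ ((4/9, 89/8) × {0, 1})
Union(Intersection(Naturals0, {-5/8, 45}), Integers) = Integers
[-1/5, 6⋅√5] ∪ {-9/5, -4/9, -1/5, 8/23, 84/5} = {-9/5, -4/9, 84/5} ∪ [-1/5, 6⋅√5]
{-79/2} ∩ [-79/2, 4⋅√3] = {-79/2}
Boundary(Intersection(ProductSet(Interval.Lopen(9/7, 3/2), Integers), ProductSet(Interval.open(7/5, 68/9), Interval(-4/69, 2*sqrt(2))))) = ProductSet(Interval(7/5, 3/2), Range(0, 3, 1))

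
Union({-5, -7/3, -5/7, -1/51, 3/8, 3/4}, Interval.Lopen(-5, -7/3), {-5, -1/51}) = Union({-5/7, -1/51, 3/8, 3/4}, Interval(-5, -7/3))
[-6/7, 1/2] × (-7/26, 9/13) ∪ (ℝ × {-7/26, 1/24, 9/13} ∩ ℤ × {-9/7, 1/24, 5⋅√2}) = (ℤ × {1/24}) ∪ ([-6/7, 1/2] × (-7/26, 9/13))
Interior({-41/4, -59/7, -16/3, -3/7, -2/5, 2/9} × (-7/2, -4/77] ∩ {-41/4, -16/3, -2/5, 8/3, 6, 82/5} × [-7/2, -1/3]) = ∅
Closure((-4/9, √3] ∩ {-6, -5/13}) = {-5/13}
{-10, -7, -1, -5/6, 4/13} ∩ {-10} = {-10}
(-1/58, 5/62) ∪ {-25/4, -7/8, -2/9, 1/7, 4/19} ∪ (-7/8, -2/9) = {-25/4, 1/7, 4/19} ∪ [-7/8, -2/9] ∪ (-1/58, 5/62)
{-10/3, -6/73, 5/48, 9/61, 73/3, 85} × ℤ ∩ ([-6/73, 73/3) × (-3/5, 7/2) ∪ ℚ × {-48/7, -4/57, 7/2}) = {-6/73, 5/48, 9/61} × {0, 1, 2, 3}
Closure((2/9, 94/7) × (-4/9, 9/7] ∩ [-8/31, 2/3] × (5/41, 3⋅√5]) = ({2/9, 2/3} × [5/41, 9/7]) ∪ ([2/9, 2/3] × {5/41, 9/7}) ∪ ((2/9, 2/3] × (5/41, 9/7])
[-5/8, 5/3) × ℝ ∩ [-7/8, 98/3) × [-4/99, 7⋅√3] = [-5/8, 5/3) × [-4/99, 7⋅√3]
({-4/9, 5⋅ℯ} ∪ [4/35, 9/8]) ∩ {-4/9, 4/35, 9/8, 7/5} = {-4/9, 4/35, 9/8}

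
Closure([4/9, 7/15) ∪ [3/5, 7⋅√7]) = [4/9, 7/15] ∪ [3/5, 7⋅√7]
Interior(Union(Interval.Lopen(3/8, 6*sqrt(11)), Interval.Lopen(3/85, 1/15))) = Union(Interval.open(3/85, 1/15), Interval.open(3/8, 6*sqrt(11)))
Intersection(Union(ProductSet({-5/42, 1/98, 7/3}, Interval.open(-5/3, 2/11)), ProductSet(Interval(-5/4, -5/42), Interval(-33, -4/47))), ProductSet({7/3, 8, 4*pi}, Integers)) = ProductSet({7/3}, Range(-1, 1, 1))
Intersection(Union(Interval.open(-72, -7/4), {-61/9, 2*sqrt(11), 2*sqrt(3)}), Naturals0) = EmptySet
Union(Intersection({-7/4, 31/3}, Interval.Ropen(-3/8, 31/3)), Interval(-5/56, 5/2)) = Interval(-5/56, 5/2)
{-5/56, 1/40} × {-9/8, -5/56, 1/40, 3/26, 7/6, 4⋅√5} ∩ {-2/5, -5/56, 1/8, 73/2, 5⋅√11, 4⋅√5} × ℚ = {-5/56} × {-9/8, -5/56, 1/40, 3/26, 7/6}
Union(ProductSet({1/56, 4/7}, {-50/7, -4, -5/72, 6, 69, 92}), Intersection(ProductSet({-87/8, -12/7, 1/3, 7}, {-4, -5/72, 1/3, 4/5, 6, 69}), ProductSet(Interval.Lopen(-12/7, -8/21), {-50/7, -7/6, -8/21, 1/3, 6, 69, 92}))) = ProductSet({1/56, 4/7}, {-50/7, -4, -5/72, 6, 69, 92})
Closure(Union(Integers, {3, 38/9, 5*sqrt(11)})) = Union({38/9, 5*sqrt(11)}, Integers)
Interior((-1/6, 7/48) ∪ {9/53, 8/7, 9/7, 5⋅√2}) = (-1/6, 7/48)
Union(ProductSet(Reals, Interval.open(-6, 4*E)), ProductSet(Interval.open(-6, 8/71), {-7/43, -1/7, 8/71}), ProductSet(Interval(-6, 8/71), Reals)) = Union(ProductSet(Interval(-6, 8/71), Reals), ProductSet(Reals, Interval.open(-6, 4*E)))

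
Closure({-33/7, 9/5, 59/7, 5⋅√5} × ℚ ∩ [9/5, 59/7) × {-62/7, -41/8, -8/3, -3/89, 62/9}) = {9/5} × {-62/7, -41/8, -8/3, -3/89, 62/9}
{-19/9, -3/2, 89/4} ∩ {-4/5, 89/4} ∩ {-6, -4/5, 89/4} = {89/4}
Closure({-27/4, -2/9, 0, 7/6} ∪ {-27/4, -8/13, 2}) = {-27/4, -8/13, -2/9, 0, 7/6, 2}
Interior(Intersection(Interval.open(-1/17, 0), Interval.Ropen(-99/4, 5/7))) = Interval.open(-1/17, 0)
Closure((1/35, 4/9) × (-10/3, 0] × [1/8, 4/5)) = ((1/35, 4/9) × (-10/3, 0] × [1/8, 4/5)) ∪ ((({1/35, 4/9} × [-10/3, 0]) ∪ ([1/35, 4/9] × {-10/3, 0})) × [1/8, 4/5]) ∪ ((({1/35, 4/9} × [-10/3, 0]) ∪ ([1/35, 4/9] × {-10/3, 0}) ∪ ((1/35, 4/9) × (-10/3, 0])) × {1/8, 4/5})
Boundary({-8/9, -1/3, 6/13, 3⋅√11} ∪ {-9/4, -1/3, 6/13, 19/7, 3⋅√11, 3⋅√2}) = {-9/4, -8/9, -1/3, 6/13, 19/7, 3⋅√11, 3⋅√2}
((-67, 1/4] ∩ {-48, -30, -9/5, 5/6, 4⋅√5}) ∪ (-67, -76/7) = (-67, -76/7) ∪ {-9/5}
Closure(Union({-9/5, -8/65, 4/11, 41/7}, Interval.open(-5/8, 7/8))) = Union({-9/5, 41/7}, Interval(-5/8, 7/8))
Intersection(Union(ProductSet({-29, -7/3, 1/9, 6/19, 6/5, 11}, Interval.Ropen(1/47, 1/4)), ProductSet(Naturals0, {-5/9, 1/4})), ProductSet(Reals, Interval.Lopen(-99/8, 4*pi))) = Union(ProductSet({-29, -7/3, 1/9, 6/19, 6/5, 11}, Interval.Ropen(1/47, 1/4)), ProductSet(Naturals0, {-5/9, 1/4}))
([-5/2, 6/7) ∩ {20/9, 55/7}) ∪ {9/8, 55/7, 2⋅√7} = {9/8, 55/7, 2⋅√7}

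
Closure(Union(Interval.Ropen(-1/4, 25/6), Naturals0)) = Union(Complement(Naturals0, Interval.open(-1/4, 25/6)), Interval(-1/4, 25/6), Naturals0)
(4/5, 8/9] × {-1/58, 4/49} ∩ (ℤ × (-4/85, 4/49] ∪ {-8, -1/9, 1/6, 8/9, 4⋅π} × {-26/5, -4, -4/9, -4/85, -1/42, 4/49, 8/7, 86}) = {8/9} × {4/49}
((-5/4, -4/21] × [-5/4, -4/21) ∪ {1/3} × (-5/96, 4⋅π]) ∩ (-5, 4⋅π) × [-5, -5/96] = (-5/4, -4/21] × [-5/4, -4/21)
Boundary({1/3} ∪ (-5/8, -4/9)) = {-5/8, -4/9, 1/3}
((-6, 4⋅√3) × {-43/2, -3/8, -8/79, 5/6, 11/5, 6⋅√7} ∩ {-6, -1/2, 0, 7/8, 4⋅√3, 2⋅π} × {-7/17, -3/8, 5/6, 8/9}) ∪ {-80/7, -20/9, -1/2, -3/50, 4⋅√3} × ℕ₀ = ({-1/2, 0, 7/8, 2⋅π} × {-3/8, 5/6}) ∪ ({-80/7, -20/9, -1/2, -3/50, 4⋅√3} × ℕ₀)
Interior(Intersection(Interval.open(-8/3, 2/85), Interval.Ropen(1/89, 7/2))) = Interval.open(1/89, 2/85)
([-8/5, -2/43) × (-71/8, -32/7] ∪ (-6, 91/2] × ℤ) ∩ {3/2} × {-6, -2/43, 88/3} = {3/2} × {-6}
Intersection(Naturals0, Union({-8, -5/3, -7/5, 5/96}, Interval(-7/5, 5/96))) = Range(0, 1, 1)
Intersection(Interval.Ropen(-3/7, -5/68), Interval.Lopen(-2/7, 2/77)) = Interval.open(-2/7, -5/68)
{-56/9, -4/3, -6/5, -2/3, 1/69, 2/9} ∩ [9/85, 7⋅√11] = {2/9}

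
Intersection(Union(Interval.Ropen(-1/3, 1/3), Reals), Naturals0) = Naturals0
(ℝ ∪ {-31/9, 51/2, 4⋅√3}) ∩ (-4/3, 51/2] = (-4/3, 51/2]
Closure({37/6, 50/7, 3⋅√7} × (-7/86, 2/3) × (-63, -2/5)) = {37/6, 50/7, 3⋅√7} × [-7/86, 2/3] × [-63, -2/5]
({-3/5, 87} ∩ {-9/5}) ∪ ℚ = ℚ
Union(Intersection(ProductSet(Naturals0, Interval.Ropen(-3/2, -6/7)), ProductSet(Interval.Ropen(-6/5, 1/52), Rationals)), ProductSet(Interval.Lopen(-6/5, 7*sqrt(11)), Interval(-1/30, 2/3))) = Union(ProductSet(Interval.Lopen(-6/5, 7*sqrt(11)), Interval(-1/30, 2/3)), ProductSet(Range(0, 1, 1), Intersection(Interval.Ropen(-3/2, -6/7), Rationals)))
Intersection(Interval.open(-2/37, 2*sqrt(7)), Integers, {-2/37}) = EmptySet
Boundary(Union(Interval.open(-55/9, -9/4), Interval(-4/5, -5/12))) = {-55/9, -9/4, -4/5, -5/12}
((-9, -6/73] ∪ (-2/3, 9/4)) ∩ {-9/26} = {-9/26}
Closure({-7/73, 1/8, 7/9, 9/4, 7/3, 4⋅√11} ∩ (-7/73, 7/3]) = {1/8, 7/9, 9/4, 7/3}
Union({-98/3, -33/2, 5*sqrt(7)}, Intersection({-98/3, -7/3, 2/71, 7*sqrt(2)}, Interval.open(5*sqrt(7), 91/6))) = {-98/3, -33/2, 5*sqrt(7)}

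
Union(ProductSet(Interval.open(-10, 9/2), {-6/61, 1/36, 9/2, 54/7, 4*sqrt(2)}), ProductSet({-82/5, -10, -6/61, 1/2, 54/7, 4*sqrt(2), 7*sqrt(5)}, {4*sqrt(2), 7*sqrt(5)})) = Union(ProductSet({-82/5, -10, -6/61, 1/2, 54/7, 4*sqrt(2), 7*sqrt(5)}, {4*sqrt(2), 7*sqrt(5)}), ProductSet(Interval.open(-10, 9/2), {-6/61, 1/36, 9/2, 54/7, 4*sqrt(2)}))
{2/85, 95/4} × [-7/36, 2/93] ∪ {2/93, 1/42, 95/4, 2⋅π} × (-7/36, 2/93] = ({2/85, 95/4} × [-7/36, 2/93]) ∪ ({2/93, 1/42, 95/4, 2⋅π} × (-7/36, 2/93])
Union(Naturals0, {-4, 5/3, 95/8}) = Union({-4, 5/3, 95/8}, Naturals0)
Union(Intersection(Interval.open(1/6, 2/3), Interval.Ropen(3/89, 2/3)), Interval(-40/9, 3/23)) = Union(Interval(-40/9, 3/23), Interval.open(1/6, 2/3))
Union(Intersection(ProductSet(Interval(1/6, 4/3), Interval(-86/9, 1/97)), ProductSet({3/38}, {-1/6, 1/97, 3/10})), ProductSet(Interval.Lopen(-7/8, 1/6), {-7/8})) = ProductSet(Interval.Lopen(-7/8, 1/6), {-7/8})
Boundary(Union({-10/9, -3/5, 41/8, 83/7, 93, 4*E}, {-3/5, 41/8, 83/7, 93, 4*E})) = {-10/9, -3/5, 41/8, 83/7, 93, 4*E}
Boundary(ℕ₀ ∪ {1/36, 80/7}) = ℕ₀ ∪ {1/36, 80/7}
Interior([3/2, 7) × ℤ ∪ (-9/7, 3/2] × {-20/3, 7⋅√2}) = ∅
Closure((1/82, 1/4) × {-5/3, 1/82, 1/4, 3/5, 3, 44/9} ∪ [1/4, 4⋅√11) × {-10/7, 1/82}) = ([1/82, 1/4] × {-5/3, 1/82, 1/4, 3/5, 3, 44/9}) ∪ ([1/4, 4⋅√11] × {-10/7, 1/82})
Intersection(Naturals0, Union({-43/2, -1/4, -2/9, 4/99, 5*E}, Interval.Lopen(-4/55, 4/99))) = Range(0, 1, 1)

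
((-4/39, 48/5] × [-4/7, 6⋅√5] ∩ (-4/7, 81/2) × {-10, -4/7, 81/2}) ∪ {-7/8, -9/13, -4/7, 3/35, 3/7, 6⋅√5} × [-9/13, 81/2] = ((-4/39, 48/5] × {-4/7}) ∪ ({-7/8, -9/13, -4/7, 3/35, 3/7, 6⋅√5} × [-9/13, 81/2])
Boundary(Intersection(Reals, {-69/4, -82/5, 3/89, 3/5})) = {-69/4, -82/5, 3/89, 3/5}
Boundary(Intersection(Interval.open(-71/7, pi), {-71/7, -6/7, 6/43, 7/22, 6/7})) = {-6/7, 6/43, 7/22, 6/7}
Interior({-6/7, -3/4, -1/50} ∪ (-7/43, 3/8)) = (-7/43, 3/8)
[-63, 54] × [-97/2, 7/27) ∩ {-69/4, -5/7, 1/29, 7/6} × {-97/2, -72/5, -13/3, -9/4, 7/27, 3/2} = {-69/4, -5/7, 1/29, 7/6} × {-97/2, -72/5, -13/3, -9/4}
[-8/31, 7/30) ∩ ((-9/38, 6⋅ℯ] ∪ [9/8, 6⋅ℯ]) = (-9/38, 7/30)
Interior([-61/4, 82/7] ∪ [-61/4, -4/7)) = (-61/4, 82/7)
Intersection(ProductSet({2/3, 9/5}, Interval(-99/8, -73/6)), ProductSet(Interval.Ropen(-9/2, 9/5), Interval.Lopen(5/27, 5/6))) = EmptySet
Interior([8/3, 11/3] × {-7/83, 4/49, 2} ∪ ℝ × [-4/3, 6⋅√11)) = ℝ × (-4/3, 6⋅√11)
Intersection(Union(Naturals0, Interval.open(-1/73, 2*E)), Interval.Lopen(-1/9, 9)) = Union(Interval.open(-1/73, 2*E), Range(0, 10, 1))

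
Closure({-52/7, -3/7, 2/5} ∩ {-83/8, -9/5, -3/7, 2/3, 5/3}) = {-3/7}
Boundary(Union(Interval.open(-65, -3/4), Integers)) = Union(Complement(Integers, Interval.open(-65, -3/4)), {-3/4})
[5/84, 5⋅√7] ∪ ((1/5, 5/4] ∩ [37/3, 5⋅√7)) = [5/84, 5⋅√7]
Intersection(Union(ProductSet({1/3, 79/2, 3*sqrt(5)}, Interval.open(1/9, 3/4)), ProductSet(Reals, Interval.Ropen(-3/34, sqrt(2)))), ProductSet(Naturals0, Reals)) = ProductSet(Naturals0, Interval.Ropen(-3/34, sqrt(2)))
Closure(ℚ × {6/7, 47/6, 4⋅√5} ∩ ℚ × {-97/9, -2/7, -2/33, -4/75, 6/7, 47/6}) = ℝ × {6/7, 47/6}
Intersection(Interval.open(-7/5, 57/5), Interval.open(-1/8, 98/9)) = Interval.open(-1/8, 98/9)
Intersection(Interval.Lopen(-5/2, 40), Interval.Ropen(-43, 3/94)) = Interval.open(-5/2, 3/94)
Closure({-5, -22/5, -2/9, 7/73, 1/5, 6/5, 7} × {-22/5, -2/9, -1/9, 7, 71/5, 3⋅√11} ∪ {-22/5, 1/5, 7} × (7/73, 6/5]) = ({-22/5, 1/5, 7} × [7/73, 6/5]) ∪ ({-5, -22/5, -2/9, 7/73, 1/5, 6/5, 7} × {-22/5, -2/9, -1/9, 7, 71/5, 3⋅√11})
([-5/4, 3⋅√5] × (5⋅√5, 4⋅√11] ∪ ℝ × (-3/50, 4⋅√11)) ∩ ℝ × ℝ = (ℝ × (-3/50, 4⋅√11)) ∪ ([-5/4, 3⋅√5] × (5⋅√5, 4⋅√11])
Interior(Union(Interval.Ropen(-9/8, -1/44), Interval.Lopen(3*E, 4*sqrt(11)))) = Union(Interval.open(-9/8, -1/44), Interval.open(3*E, 4*sqrt(11)))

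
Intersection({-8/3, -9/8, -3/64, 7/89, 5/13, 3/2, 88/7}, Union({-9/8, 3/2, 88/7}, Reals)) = {-8/3, -9/8, -3/64, 7/89, 5/13, 3/2, 88/7}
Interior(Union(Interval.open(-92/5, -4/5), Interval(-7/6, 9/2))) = Interval.open(-92/5, 9/2)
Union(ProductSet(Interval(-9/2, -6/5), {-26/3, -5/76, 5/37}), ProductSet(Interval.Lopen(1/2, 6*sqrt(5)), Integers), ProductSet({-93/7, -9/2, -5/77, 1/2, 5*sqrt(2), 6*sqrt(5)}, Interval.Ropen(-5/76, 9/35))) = Union(ProductSet({-93/7, -9/2, -5/77, 1/2, 5*sqrt(2), 6*sqrt(5)}, Interval.Ropen(-5/76, 9/35)), ProductSet(Interval(-9/2, -6/5), {-26/3, -5/76, 5/37}), ProductSet(Interval.Lopen(1/2, 6*sqrt(5)), Integers))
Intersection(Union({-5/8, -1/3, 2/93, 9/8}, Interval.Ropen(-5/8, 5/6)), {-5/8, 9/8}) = {-5/8, 9/8}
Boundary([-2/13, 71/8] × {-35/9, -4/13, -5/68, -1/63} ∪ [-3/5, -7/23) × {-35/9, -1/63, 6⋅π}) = ([-2/13, 71/8] × {-35/9, -4/13, -5/68, -1/63}) ∪ ([-3/5, -7/23] × {-35/9, -1/63, 6⋅π})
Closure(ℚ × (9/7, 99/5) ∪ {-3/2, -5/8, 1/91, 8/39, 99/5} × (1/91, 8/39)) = (ℝ × [9/7, 99/5]) ∪ ({-3/2, -5/8, 1/91, 8/39, 99/5} × [1/91, 8/39])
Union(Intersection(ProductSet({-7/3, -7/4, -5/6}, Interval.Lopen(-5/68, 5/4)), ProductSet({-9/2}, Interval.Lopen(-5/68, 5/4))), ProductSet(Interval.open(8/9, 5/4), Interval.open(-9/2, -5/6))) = ProductSet(Interval.open(8/9, 5/4), Interval.open(-9/2, -5/6))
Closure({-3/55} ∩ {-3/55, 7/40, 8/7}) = {-3/55}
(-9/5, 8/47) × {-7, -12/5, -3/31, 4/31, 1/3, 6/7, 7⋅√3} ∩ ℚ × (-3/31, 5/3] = (ℚ ∩ (-9/5, 8/47)) × {4/31, 1/3, 6/7}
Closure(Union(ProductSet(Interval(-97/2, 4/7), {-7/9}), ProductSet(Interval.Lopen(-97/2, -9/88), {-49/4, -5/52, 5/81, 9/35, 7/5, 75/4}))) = Union(ProductSet(Interval(-97/2, -9/88), {-49/4, -5/52, 5/81, 9/35, 7/5, 75/4}), ProductSet(Interval(-97/2, 4/7), {-7/9}))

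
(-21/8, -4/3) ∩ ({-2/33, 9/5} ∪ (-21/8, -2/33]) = (-21/8, -4/3)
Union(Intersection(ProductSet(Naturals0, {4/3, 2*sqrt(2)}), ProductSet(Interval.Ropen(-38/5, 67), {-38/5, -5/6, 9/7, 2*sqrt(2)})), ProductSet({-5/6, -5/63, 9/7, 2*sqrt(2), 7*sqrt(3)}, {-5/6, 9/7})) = Union(ProductSet({-5/6, -5/63, 9/7, 2*sqrt(2), 7*sqrt(3)}, {-5/6, 9/7}), ProductSet(Range(0, 67, 1), {2*sqrt(2)}))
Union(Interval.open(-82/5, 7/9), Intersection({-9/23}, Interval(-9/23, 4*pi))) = Interval.open(-82/5, 7/9)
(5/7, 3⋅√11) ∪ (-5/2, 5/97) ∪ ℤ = ℤ ∪ (-5/2, 5/97) ∪ (5/7, 3⋅√11)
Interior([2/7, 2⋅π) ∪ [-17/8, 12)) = (-17/8, 12)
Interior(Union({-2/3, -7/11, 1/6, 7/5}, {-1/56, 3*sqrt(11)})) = EmptySet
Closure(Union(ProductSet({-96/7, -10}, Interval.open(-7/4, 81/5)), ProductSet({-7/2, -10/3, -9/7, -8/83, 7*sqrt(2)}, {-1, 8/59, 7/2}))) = Union(ProductSet({-96/7, -10}, Interval(-7/4, 81/5)), ProductSet({-7/2, -10/3, -9/7, -8/83, 7*sqrt(2)}, {-1, 8/59, 7/2}))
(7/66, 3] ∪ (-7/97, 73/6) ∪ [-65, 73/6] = [-65, 73/6]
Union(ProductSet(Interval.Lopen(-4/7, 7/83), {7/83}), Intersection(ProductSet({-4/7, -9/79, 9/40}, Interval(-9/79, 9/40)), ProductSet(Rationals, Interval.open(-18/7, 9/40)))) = Union(ProductSet({-4/7, -9/79, 9/40}, Interval.Ropen(-9/79, 9/40)), ProductSet(Interval.Lopen(-4/7, 7/83), {7/83}))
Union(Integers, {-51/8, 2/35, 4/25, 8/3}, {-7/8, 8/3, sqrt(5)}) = Union({-51/8, -7/8, 2/35, 4/25, 8/3, sqrt(5)}, Integers)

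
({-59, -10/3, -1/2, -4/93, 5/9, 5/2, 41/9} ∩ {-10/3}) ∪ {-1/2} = {-10/3, -1/2}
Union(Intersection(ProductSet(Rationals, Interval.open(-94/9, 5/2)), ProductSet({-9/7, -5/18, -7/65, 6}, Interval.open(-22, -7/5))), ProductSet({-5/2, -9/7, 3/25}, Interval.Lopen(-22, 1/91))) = Union(ProductSet({-5/2, -9/7, 3/25}, Interval.Lopen(-22, 1/91)), ProductSet({-9/7, -5/18, -7/65, 6}, Interval.open(-94/9, -7/5)))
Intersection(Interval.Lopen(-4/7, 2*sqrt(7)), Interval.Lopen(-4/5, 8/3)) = Interval.Lopen(-4/7, 8/3)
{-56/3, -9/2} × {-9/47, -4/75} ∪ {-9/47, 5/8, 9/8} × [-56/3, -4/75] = ({-56/3, -9/2} × {-9/47, -4/75}) ∪ ({-9/47, 5/8, 9/8} × [-56/3, -4/75])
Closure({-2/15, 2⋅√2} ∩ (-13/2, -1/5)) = ∅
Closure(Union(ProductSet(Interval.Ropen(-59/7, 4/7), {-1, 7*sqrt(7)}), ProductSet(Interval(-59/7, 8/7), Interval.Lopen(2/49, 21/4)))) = Union(ProductSet(Interval(-59/7, 4/7), {-1, 7*sqrt(7)}), ProductSet(Interval(-59/7, 8/7), Interval(2/49, 21/4)))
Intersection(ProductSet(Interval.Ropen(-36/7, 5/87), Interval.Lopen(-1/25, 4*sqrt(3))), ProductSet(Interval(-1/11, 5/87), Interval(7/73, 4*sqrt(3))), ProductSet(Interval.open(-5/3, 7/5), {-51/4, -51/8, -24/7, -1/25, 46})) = EmptySet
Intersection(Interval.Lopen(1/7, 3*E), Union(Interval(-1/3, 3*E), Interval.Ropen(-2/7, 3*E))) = Interval.Lopen(1/7, 3*E)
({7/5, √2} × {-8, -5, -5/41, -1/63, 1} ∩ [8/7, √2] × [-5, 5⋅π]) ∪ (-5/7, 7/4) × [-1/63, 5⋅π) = ({7/5, √2} × {-5, -5/41, -1/63, 1}) ∪ ((-5/7, 7/4) × [-1/63, 5⋅π))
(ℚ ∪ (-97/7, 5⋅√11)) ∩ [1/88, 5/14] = [1/88, 5/14] ∪ (ℚ ∩ [1/88, 5/14])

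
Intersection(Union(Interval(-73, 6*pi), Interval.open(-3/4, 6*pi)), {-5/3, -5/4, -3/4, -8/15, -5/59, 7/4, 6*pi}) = {-5/3, -5/4, -3/4, -8/15, -5/59, 7/4, 6*pi}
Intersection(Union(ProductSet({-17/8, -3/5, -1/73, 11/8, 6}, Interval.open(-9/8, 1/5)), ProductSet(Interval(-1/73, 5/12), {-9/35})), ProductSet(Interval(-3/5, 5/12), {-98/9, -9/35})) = ProductSet(Union({-3/5}, Interval(-1/73, 5/12)), {-9/35})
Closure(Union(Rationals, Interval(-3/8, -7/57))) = Union(Interval(-oo, oo), Rationals)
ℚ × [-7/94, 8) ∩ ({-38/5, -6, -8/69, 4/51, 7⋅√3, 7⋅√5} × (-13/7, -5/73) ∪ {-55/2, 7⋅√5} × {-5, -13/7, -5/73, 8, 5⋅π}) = ({-55/2} × {-5/73}) ∪ ({-38/5, -6, -8/69, 4/51} × [-7/94, -5/73))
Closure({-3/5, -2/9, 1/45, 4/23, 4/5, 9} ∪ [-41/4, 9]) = [-41/4, 9]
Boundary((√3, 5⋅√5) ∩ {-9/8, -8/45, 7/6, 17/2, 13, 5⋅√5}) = {17/2}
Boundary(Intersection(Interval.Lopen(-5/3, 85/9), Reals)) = {-5/3, 85/9}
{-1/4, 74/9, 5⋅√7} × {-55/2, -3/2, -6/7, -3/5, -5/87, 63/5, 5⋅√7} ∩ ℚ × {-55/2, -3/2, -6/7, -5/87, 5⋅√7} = {-1/4, 74/9} × {-55/2, -3/2, -6/7, -5/87, 5⋅√7}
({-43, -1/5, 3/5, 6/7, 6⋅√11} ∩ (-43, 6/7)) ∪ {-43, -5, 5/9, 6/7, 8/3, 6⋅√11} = {-43, -5, -1/5, 5/9, 3/5, 6/7, 8/3, 6⋅√11}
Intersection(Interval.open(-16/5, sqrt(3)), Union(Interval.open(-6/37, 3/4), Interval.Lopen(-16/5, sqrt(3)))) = Interval.open(-16/5, sqrt(3))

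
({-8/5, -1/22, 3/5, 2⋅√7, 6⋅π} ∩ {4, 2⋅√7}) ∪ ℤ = ℤ ∪ {2⋅√7}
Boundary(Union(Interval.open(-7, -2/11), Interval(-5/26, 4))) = {-7, 4}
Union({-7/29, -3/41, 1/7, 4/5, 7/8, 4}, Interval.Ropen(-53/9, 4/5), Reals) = Interval(-oo, oo)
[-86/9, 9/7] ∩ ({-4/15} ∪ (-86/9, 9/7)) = (-86/9, 9/7)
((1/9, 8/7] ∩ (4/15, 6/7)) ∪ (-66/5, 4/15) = (-66/5, 4/15) ∪ (4/15, 6/7)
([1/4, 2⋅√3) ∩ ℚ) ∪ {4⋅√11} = {4⋅√11} ∪ (ℚ ∩ [1/4, 2⋅√3))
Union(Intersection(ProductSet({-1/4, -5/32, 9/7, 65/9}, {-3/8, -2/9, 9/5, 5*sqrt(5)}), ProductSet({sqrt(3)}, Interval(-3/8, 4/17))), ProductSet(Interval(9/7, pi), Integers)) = ProductSet(Interval(9/7, pi), Integers)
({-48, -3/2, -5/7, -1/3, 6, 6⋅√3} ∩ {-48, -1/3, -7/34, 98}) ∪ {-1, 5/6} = {-48, -1, -1/3, 5/6}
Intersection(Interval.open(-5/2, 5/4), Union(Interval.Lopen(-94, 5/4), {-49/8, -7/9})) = Interval.open(-5/2, 5/4)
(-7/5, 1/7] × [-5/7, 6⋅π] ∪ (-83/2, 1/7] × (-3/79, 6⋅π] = ((-83/2, 1/7] × (-3/79, 6⋅π]) ∪ ((-7/5, 1/7] × [-5/7, 6⋅π])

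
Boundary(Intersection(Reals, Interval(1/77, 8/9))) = {1/77, 8/9}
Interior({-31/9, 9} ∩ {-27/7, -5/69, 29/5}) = ∅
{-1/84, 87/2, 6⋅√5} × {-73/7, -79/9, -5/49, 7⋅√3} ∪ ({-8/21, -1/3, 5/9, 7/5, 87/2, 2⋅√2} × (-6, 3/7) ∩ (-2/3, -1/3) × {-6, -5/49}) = ({-8/21} × {-5/49}) ∪ ({-1/84, 87/2, 6⋅√5} × {-73/7, -79/9, -5/49, 7⋅√3})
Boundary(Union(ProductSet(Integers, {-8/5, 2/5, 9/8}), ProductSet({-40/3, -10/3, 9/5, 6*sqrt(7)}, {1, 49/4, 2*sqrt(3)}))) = Union(ProductSet({-40/3, -10/3, 9/5, 6*sqrt(7)}, {1, 49/4, 2*sqrt(3)}), ProductSet(Integers, {-8/5, 2/5, 9/8}))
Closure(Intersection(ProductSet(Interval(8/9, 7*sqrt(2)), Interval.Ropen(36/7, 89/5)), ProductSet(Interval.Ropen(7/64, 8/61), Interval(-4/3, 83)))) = EmptySet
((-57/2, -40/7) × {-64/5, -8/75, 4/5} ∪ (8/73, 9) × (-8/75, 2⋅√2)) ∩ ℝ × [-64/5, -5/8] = (-57/2, -40/7) × {-64/5}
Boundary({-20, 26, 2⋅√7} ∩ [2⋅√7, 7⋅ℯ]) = {2⋅√7}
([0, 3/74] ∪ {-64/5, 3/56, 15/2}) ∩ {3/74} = {3/74}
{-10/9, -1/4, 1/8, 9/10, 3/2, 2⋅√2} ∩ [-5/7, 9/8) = {-1/4, 1/8, 9/10}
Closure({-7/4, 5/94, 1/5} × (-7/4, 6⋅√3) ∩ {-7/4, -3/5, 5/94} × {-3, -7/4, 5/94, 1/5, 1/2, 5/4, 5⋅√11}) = {-7/4, 5/94} × {5/94, 1/5, 1/2, 5/4}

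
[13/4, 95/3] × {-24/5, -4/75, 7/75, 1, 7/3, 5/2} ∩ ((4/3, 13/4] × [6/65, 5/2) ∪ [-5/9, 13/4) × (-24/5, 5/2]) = {13/4} × {7/75, 1, 7/3}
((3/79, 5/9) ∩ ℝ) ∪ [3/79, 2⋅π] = [3/79, 2⋅π]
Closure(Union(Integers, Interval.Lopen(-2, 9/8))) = Union(Integers, Interval(-2, 9/8))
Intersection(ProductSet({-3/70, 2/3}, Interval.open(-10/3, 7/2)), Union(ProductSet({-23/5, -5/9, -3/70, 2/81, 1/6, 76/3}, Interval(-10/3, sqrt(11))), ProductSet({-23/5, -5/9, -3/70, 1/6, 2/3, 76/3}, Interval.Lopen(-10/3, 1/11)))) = Union(ProductSet({-3/70}, Interval.Lopen(-10/3, sqrt(11))), ProductSet({-3/70, 2/3}, Interval.Lopen(-10/3, 1/11)))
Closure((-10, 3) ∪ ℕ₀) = [-10, 3] ∪ ℕ₀ ∪ (ℕ₀ \ (-10, 3))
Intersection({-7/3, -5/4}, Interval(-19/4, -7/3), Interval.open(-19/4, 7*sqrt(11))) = {-7/3}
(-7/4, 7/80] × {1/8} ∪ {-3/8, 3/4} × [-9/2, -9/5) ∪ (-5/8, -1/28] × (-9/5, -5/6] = ((-7/4, 7/80] × {1/8}) ∪ ({-3/8, 3/4} × [-9/2, -9/5)) ∪ ((-5/8, -1/28] × (-9/5, -5/6])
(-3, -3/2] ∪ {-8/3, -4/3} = (-3, -3/2] ∪ {-4/3}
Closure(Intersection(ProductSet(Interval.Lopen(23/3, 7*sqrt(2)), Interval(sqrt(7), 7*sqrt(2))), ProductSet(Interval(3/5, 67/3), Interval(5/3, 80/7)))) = ProductSet(Interval(23/3, 7*sqrt(2)), Interval(sqrt(7), 7*sqrt(2)))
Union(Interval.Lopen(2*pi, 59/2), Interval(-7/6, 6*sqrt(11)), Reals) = Interval(-oo, oo)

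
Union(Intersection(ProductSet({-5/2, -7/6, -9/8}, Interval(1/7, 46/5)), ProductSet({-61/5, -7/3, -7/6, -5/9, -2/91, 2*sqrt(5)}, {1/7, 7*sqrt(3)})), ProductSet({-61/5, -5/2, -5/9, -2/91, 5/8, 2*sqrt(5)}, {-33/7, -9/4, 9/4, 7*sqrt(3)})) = Union(ProductSet({-7/6}, {1/7}), ProductSet({-61/5, -5/2, -5/9, -2/91, 5/8, 2*sqrt(5)}, {-33/7, -9/4, 9/4, 7*sqrt(3)}))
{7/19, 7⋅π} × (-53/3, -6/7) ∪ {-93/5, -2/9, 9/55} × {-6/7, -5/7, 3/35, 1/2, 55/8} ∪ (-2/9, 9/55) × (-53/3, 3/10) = ({7/19, 7⋅π} × (-53/3, -6/7)) ∪ ({-93/5, -2/9, 9/55} × {-6/7, -5/7, 3/35, 1/2, 55/8}) ∪ ((-2/9, 9/55) × (-53/3, 3/10))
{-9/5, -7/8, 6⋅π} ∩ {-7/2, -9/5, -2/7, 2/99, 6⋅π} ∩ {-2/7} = ∅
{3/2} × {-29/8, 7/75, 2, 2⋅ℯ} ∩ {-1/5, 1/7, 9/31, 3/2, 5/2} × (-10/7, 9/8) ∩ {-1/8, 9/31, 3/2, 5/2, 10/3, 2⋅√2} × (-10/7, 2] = {3/2} × {7/75}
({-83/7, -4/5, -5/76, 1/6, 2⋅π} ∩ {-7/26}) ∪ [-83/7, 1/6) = [-83/7, 1/6)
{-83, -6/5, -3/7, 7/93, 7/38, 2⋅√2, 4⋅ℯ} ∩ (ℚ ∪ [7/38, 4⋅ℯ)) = {-83, -6/5, -3/7, 7/93, 7/38, 2⋅√2}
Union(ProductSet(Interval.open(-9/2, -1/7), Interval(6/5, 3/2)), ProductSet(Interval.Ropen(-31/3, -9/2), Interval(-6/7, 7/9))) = Union(ProductSet(Interval.Ropen(-31/3, -9/2), Interval(-6/7, 7/9)), ProductSet(Interval.open(-9/2, -1/7), Interval(6/5, 3/2)))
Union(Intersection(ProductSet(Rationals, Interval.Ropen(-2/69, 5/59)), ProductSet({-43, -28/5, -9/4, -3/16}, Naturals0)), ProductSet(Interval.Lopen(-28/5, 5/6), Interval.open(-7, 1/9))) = Union(ProductSet({-43, -28/5, -9/4, -3/16}, Range(0, 1, 1)), ProductSet(Interval.Lopen(-28/5, 5/6), Interval.open(-7, 1/9)))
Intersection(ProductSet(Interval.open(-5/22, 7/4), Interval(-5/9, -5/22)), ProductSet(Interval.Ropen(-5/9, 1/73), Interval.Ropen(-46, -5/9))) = EmptySet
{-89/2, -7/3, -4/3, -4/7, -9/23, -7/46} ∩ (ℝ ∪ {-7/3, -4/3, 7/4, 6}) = {-89/2, -7/3, -4/3, -4/7, -9/23, -7/46}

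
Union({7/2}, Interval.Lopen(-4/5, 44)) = Interval.Lopen(-4/5, 44)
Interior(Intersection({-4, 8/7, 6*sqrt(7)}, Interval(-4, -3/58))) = EmptySet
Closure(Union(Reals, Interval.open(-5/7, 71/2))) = Interval(-oo, oo)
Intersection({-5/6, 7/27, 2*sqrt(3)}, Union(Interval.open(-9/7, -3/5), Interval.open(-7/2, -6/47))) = {-5/6}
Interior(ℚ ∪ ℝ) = ℝ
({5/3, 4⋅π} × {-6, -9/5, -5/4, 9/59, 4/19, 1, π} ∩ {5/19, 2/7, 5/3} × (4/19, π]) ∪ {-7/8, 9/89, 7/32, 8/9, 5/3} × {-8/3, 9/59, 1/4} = ({5/3} × {1, π}) ∪ ({-7/8, 9/89, 7/32, 8/9, 5/3} × {-8/3, 9/59, 1/4})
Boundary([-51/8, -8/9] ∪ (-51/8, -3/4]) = {-51/8, -3/4}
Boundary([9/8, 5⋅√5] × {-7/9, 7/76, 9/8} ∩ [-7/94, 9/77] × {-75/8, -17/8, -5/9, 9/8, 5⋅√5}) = ∅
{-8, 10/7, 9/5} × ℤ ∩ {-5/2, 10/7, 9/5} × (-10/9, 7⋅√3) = {10/7, 9/5} × {-1, 0, …, 12}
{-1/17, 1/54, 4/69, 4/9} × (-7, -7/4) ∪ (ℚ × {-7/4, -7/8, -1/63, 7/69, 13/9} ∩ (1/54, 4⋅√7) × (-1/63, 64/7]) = ({-1/17, 1/54, 4/69, 4/9} × (-7, -7/4)) ∪ ((ℚ ∩ (1/54, 4⋅√7)) × {7/69, 13/9})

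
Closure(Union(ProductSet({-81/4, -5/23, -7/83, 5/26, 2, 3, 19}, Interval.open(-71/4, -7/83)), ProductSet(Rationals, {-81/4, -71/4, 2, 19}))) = Union(ProductSet({-81/4, -5/23, -7/83, 5/26, 2, 3, 19}, Interval(-71/4, -7/83)), ProductSet(Reals, {-81/4, -71/4, 2, 19}))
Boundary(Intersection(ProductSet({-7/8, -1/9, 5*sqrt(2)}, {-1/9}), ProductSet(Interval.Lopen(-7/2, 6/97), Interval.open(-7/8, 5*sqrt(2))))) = ProductSet({-7/8, -1/9}, {-1/9})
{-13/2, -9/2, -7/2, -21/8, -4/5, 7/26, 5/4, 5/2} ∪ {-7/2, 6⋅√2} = {-13/2, -9/2, -7/2, -21/8, -4/5, 7/26, 5/4, 5/2, 6⋅√2}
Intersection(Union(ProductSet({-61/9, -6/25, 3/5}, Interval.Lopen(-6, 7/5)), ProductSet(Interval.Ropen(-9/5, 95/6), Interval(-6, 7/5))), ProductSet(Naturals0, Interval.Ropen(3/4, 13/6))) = ProductSet(Range(0, 16, 1), Interval(3/4, 7/5))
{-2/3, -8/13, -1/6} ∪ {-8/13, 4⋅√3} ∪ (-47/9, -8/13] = (-47/9, -8/13] ∪ {-1/6, 4⋅√3}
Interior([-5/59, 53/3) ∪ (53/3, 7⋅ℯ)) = (-5/59, 53/3) ∪ (53/3, 7⋅ℯ)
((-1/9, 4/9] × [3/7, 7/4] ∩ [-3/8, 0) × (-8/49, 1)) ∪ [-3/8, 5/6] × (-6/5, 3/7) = ([-3/8, 5/6] × (-6/5, 3/7)) ∪ ((-1/9, 0) × [3/7, 1))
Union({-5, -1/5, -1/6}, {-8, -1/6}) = {-8, -5, -1/5, -1/6}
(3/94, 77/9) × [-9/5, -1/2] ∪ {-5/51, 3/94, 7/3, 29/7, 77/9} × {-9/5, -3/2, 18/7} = ({-5/51, 3/94, 7/3, 29/7, 77/9} × {-9/5, -3/2, 18/7}) ∪ ((3/94, 77/9) × [-9/5, -1/2])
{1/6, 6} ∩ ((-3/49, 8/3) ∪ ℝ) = {1/6, 6}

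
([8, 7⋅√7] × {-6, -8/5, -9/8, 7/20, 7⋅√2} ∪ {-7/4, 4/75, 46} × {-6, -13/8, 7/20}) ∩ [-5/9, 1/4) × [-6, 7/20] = {4/75} × {-6, -13/8, 7/20}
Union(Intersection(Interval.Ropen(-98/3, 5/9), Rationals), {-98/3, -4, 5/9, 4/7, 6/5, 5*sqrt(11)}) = Union({5/9, 4/7, 6/5, 5*sqrt(11)}, Intersection(Interval.Ropen(-98/3, 5/9), Rationals))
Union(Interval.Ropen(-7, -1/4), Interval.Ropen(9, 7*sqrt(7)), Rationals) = Union(Interval(-7, -1/4), Interval.Ropen(9, 7*sqrt(7)), Rationals)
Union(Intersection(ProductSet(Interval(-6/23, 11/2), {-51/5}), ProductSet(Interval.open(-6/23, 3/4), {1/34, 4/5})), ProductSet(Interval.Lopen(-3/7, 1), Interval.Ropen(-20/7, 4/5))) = ProductSet(Interval.Lopen(-3/7, 1), Interval.Ropen(-20/7, 4/5))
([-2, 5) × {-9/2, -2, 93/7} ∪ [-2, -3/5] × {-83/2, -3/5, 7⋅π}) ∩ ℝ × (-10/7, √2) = [-2, -3/5] × {-3/5}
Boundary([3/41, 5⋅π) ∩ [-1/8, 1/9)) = {3/41, 1/9}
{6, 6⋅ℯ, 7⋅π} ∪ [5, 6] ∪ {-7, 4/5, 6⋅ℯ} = {-7, 4/5, 6⋅ℯ, 7⋅π} ∪ [5, 6]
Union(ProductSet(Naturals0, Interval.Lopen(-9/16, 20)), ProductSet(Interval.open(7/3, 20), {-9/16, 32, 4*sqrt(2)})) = Union(ProductSet(Interval.open(7/3, 20), {-9/16, 32, 4*sqrt(2)}), ProductSet(Naturals0, Interval.Lopen(-9/16, 20)))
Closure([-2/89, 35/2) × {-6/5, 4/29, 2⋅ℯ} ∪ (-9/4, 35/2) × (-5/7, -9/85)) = ({-9/4, 35/2} × [-5/7, -9/85]) ∪ ([-9/4, 35/2] × {-5/7, -9/85}) ∪ ((-9/4, 35/2) × (-5/7, -9/85)) ∪ ([-2/89, 35/2] × {-6/5, 4/29, 2⋅ℯ})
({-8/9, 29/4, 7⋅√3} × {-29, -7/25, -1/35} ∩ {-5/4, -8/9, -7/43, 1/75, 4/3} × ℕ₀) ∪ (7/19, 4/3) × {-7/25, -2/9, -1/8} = (7/19, 4/3) × {-7/25, -2/9, -1/8}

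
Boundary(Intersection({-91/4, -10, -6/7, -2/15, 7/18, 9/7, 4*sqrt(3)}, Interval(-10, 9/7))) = {-10, -6/7, -2/15, 7/18, 9/7}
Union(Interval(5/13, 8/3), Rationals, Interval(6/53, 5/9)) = Union(Interval(6/53, 8/3), Rationals)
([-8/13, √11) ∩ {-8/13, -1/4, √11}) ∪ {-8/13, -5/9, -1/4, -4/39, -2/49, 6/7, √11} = {-8/13, -5/9, -1/4, -4/39, -2/49, 6/7, √11}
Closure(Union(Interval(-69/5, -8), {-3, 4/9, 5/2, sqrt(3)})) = Union({-3, 4/9, 5/2, sqrt(3)}, Interval(-69/5, -8))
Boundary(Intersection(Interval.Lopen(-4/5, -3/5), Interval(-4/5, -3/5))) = {-4/5, -3/5}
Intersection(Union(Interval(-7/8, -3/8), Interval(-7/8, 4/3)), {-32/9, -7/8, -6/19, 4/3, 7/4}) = {-7/8, -6/19, 4/3}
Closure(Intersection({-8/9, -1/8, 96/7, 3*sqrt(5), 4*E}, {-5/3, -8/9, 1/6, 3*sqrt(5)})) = {-8/9, 3*sqrt(5)}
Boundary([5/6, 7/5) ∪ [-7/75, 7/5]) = {-7/75, 7/5}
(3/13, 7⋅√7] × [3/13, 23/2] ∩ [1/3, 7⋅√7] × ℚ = [1/3, 7⋅√7] × (ℚ ∩ [3/13, 23/2])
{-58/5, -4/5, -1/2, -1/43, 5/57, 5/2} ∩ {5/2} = {5/2}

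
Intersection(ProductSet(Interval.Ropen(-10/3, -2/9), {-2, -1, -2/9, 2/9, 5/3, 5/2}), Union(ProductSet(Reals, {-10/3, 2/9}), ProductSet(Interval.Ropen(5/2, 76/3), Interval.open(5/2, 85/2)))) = ProductSet(Interval.Ropen(-10/3, -2/9), {2/9})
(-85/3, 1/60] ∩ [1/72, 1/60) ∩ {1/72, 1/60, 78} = {1/72}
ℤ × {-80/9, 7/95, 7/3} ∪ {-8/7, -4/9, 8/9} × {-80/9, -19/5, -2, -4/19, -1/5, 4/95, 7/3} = (ℤ × {-80/9, 7/95, 7/3}) ∪ ({-8/7, -4/9, 8/9} × {-80/9, -19/5, -2, -4/19, -1/5, 4/95, 7/3})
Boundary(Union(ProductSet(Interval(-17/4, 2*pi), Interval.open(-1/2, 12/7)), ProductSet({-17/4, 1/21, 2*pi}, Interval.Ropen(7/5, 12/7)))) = Union(ProductSet({-17/4, 2*pi}, Interval(-1/2, 12/7)), ProductSet(Interval(-17/4, 2*pi), {-1/2, 12/7}))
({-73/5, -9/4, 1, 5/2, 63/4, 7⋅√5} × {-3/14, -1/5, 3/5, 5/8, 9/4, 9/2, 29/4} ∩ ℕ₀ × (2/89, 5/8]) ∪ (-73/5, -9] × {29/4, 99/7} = ({1} × {3/5, 5/8}) ∪ ((-73/5, -9] × {29/4, 99/7})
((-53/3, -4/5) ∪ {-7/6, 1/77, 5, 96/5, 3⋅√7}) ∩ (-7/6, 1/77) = (-7/6, -4/5)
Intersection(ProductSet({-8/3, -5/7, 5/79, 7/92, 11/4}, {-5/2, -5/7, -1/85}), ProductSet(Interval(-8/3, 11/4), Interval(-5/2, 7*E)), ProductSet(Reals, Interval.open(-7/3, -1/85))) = ProductSet({-8/3, -5/7, 5/79, 7/92, 11/4}, {-5/7})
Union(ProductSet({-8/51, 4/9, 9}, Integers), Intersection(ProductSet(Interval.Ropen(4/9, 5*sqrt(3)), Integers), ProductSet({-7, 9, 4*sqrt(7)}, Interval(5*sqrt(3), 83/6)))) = ProductSet({-8/51, 4/9, 9}, Integers)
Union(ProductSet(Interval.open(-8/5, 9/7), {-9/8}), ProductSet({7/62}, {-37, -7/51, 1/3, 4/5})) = Union(ProductSet({7/62}, {-37, -7/51, 1/3, 4/5}), ProductSet(Interval.open(-8/5, 9/7), {-9/8}))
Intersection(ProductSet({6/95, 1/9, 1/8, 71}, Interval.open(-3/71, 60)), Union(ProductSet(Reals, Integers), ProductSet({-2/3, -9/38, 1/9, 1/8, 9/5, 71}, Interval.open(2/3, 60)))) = Union(ProductSet({1/9, 1/8, 71}, Interval.open(2/3, 60)), ProductSet({6/95, 1/9, 1/8, 71}, Range(0, 60, 1)))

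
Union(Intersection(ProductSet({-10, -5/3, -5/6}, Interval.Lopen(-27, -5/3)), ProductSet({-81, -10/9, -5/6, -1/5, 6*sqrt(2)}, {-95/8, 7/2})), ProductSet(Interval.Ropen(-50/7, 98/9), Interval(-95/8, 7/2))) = ProductSet(Interval.Ropen(-50/7, 98/9), Interval(-95/8, 7/2))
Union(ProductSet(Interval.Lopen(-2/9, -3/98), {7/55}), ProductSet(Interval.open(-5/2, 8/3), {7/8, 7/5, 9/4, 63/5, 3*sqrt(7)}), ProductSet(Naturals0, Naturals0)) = Union(ProductSet(Interval.open(-5/2, 8/3), {7/8, 7/5, 9/4, 63/5, 3*sqrt(7)}), ProductSet(Interval.Lopen(-2/9, -3/98), {7/55}), ProductSet(Naturals0, Naturals0))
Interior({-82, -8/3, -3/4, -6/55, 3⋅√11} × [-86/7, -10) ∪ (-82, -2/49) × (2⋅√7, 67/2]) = (-82, -2/49) × (2⋅√7, 67/2)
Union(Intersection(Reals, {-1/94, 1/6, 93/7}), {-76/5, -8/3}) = {-76/5, -8/3, -1/94, 1/6, 93/7}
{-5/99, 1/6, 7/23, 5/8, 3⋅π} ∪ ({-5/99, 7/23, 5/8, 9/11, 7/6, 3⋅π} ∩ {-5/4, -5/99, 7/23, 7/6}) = {-5/99, 1/6, 7/23, 5/8, 7/6, 3⋅π}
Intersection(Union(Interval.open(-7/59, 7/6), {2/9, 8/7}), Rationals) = Intersection(Interval.open(-7/59, 7/6), Rationals)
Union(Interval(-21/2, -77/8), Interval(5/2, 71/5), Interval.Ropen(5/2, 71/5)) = Union(Interval(-21/2, -77/8), Interval(5/2, 71/5))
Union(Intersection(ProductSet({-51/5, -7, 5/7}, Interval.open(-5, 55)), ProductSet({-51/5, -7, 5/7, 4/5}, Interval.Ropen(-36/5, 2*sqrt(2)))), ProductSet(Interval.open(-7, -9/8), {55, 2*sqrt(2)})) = Union(ProductSet({-51/5, -7, 5/7}, Interval.open(-5, 2*sqrt(2))), ProductSet(Interval.open(-7, -9/8), {55, 2*sqrt(2)}))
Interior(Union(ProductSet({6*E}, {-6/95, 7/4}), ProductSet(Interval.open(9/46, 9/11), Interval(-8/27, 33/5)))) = ProductSet(Interval.open(9/46, 9/11), Interval.open(-8/27, 33/5))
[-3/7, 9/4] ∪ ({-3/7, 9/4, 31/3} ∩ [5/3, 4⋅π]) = [-3/7, 9/4] ∪ {31/3}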